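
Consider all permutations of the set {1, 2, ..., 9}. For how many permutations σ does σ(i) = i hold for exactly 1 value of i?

Pick the single fixed position: C(9,1) = 9 ways.
The other 8 form a derangement: !8 = 14833.
Total: 9 × 14833 = 133497.

133497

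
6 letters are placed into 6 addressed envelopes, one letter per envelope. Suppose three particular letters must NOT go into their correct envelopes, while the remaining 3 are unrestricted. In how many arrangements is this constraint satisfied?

426

Inclusion-exclusion on the 3 forbidden self-matches:
Σ_{j=0}^{3} (-1)^j C(3,j)(6-j)!
= C(3,0)·6! - C(3,1)·5! + C(3,2)·4! - C(3,3)·3!
= 720 - 360 + 72 - 6
= 426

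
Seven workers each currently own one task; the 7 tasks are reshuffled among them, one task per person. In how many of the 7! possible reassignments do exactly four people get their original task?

70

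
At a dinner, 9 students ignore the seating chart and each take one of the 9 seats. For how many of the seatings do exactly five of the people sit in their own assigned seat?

1134

Pick the 5 fixed positions: C(9,5) = 126 ways.
The remaining 4 must be deranged: !4 = 9.
Total: 126 × 9 = 1134.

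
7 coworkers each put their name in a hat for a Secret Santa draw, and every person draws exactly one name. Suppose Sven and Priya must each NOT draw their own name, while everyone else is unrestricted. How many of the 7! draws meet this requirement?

3720

Let A_j be the event that the j-th constrained one is fixed. By inclusion-exclusion over the 2 events:
Σ_{j=0}^{2} (-1)^j C(2,j)(7-j)!
= C(2,0)·7! - C(2,1)·6! + C(2,2)·5!
= 5040 - 1440 + 120
= 3720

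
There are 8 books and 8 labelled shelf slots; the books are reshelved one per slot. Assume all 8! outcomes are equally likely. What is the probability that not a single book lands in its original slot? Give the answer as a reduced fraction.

2119/5760

Favorable outcomes: !8 = 14833.
Total outcomes: 8! = 40320.
Probability = 14833/40320 = 2119/5760.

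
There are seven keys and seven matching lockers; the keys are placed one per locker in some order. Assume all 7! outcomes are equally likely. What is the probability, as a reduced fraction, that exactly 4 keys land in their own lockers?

Favorable outcomes: C(7,4)·!3 = 35·2 = 70.
Total outcomes: 7! = 5040.
Probability = 70/5040 = 1/72.

1/72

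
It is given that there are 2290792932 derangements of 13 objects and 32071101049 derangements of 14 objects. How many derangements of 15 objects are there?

481066515734

D_15 = (15-1)·(D_14 + D_13) = 14·(32071101049 + 2290792932) = 14·34361893981 = 481066515734.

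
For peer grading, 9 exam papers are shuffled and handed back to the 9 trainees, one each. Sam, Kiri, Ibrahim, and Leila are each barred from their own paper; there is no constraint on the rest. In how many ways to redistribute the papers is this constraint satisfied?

Let A_j be the event that the j-th constrained one is fixed. By inclusion-exclusion over the 4 events:
Σ_{j=0}^{4} (-1)^j C(4,j)(9-j)!
= C(4,0)·9! - C(4,1)·8! + C(4,2)·7! - C(4,3)·6! + C(4,4)·5!
= 362880 - 161280 + 30240 - 2880 + 120
= 229080

229080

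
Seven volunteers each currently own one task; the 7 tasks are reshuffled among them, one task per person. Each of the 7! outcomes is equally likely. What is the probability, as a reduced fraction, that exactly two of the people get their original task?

11/60

Favorable outcomes: C(7,2)·!5 = 21·44 = 924.
Total outcomes: 7! = 5040.
Probability = 924/5040 = 11/60.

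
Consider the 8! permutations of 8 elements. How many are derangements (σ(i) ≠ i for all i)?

Recurrence: !8 = 7·(!7 + !6).
!8 = 7·(1854 + 265) = 7·2119 = 14833

14833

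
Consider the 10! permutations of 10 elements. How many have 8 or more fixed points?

46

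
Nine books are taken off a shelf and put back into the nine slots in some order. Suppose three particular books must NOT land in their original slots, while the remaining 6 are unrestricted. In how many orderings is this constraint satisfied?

256320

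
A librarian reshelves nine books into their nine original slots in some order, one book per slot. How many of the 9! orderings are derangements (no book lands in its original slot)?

133496

!9 is the nearest integer to 9!/e.
9! = 362880, and 362880/e ≈ 133496.09, so !9 = 133496.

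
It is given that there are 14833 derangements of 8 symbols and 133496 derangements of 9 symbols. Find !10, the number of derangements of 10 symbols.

1334961

!10 = (10-1)·(!9 + !8) = 9·(133496 + 14833) = 9·148329 = 1334961.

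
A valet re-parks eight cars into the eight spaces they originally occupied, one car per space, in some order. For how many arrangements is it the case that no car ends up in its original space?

14833

!8 is the nearest integer to 8!/e.
8! = 40320, and 40320/e ≈ 14832.90, so !8 = 14833.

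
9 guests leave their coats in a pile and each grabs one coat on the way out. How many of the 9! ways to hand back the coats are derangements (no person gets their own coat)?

Use !n = n·!(n-1) + (-1)^n.
!9 = 9·14833 - 1 = 133496

133496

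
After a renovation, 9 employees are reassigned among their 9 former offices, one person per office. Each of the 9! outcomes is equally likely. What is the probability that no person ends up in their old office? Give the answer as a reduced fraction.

16687/45360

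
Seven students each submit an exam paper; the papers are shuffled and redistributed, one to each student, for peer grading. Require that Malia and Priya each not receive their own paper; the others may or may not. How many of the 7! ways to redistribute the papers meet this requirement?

3720

Let A_j be the event that the j-th constrained one is fixed. By inclusion-exclusion over the 2 events:
Σ_{j=0}^{2} (-1)^j C(2,j)(7-j)!
= C(2,0)·7! - C(2,1)·6! + C(2,2)·5!
= 5040 - 1440 + 120
= 3720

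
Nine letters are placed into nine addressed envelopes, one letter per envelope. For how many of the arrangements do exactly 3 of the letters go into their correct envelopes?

Choose which 3 of the 9 are fixed: C(9,3) = 84.
The remaining 6 must be deranged: !6 = 265.
Total: 84 × 265 = 22260.

22260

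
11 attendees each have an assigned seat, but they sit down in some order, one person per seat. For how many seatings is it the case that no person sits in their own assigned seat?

14684570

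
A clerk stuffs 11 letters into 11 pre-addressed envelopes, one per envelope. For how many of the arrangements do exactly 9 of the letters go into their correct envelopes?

55

Pick the 9 fixed positions: C(11,9) = 55 ways.
The other 2 form a derangement: !2 = 1.
Total: 55 × 1 = 55.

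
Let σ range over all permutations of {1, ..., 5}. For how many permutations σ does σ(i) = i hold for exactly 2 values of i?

Pick the 2 fixed positions: C(5,2) = 10 ways.
The other 3 form a derangement: !3 = 2.
Total: 10 × 2 = 20.

20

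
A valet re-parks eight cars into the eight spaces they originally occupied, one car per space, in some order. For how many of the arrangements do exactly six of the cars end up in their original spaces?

Pick the 6 fixed positions: C(8,6) = 28 ways.
The remaining 2 must be deranged: !2 = 1.
Total: 28 × 1 = 28.

28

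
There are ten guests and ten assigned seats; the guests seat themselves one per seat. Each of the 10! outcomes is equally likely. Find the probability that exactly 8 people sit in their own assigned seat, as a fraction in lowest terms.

Favorable outcomes: C(10,8)·!2 = 45·1 = 45.
Total outcomes: 10! = 3628800.
Probability = 45/3628800 = 1/80640.

1/80640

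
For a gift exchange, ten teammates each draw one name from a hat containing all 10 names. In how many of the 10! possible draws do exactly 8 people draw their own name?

45

Pick the 8 fixed positions: C(10,8) = 45 ways.
The other 2 form a derangement: !2 = 1.
Total: 45 × 1 = 45.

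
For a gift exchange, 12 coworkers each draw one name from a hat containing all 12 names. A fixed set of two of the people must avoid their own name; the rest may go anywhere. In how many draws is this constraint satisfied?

Let A_j be the event that the j-th constrained one is fixed. By inclusion-exclusion over the 2 events:
Σ_{j=0}^{2} (-1)^j C(2,j)(12-j)!
= C(2,0)·12! - C(2,1)·11! + C(2,2)·10!
= 479001600 - 79833600 + 3628800
= 402796800

402796800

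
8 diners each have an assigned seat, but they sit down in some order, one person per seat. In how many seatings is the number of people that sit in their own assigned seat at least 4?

771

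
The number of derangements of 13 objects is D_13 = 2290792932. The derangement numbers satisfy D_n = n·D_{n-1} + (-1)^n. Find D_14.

32071101049

D_14 = 14·2290792932 + 1 = 32071101049.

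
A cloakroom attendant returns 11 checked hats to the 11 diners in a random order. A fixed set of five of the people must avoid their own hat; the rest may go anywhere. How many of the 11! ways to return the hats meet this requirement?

25022880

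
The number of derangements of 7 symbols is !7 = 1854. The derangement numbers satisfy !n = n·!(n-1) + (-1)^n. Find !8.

!8 = 8·1854 + 1 = 14833.

14833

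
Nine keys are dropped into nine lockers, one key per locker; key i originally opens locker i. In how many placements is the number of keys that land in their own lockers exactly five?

1134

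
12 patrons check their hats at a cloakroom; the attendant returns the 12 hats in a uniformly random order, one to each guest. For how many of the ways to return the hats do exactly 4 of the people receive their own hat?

7342335

Choose which 4 of the 12 are fixed: C(12,4) = 495.
The remaining 8 must be deranged: !8 = 14833.
Total: 495 × 14833 = 7342335.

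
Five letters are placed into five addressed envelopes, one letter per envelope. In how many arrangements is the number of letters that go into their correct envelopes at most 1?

# with exactly i fixed is C(5,i)·!(5-i); sum over i=0..1:
  i=0: C(5,0)·!5 = 1·44 = 44
  i=1: C(5,1)·!4 = 5·9 = 45
Total = 89.

89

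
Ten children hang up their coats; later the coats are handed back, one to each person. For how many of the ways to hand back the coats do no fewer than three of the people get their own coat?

291394

# with exactly i fixed is C(10,i)·!(10-i); sum over i=3..10:
  i=3: C(10,3)·!7 = 120·1854 = 222480
  i=4: C(10,4)·!6 = 210·265 = 55650
  i=5: C(10,5)·!5 = 252·44 = 11088
  i=6: C(10,6)·!4 = 210·9 = 1890
  i=7: C(10,7)·!3 = 120·2 = 240
  i=8: C(10,8)·!2 = 45·1 = 45
  i=9: C(10,9)·!1 = 10·0 = 0
  i=10: C(10,10)·!0 = 1·1 = 1
Total = 291394.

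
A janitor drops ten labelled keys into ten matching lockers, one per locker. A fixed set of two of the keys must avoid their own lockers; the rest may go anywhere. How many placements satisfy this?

Let A_j be the event that the j-th constrained one is fixed. By inclusion-exclusion over the 2 events:
Σ_{j=0}^{2} (-1)^j C(2,j)(10-j)!
= C(2,0)·10! - C(2,1)·9! + C(2,2)·8!
= 3628800 - 725760 + 40320
= 2943360

2943360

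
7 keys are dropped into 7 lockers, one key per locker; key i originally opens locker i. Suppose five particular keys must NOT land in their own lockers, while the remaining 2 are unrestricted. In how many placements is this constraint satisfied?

2428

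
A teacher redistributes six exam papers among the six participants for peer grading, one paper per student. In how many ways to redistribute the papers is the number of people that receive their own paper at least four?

# with exactly i fixed is C(6,i)·!(6-i); sum over i=4..6:
  i=4: C(6,4)·!2 = 15·1 = 15
  i=5: C(6,5)·!1 = 6·0 = 0
  i=6: C(6,6)·!0 = 1·1 = 1
Total = 16.

16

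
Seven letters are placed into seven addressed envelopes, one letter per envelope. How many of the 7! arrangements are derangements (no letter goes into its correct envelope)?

Recurrence: !7 = 6·(!6 + !5).
!7 = 6·(265 + 44) = 6·309 = 1854

1854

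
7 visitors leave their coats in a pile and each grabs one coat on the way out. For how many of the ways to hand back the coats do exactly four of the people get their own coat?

70

Choose which 4 of the 7 are fixed: C(7,4) = 35.
The remaining 3 must be deranged: !3 = 2.
Total: 35 × 2 = 70.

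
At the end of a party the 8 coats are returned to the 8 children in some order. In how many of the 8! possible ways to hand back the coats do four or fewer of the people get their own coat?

Sum C(8,i)·!(8-i) for i = 0..4:
  i=0: C(8,0)·!8 = 1·14833 = 14833
  i=1: C(8,1)·!7 = 8·1854 = 14832
  i=2: C(8,2)·!6 = 28·265 = 7420
  i=3: C(8,3)·!5 = 56·44 = 2464
  i=4: C(8,4)·!4 = 70·9 = 630
Total = 40179.

40179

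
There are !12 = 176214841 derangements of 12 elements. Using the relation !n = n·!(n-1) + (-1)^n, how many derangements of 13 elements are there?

2290792932

!13 = 13·176214841 - 1 = 2290792932.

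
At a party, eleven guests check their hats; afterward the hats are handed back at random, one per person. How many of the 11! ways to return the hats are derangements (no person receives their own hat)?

The number of derangements of 11 is !11 = Σ_{k=0}^{11} (-1)^k·11!/k!
= 11! - 11!/1! + 11!/2! - 11!/3! + 11!/4! - 11!/5! + 11!/6! - 11!/7! + 11!/8! - 11!/9! + 11!/10! - 11!/11!
= 39916800 - 39916800 + 19958400 - 6652800 + 1663200 - 332640 + 55440 - 7920 + 990 - 110 + 11 - 1
= 14684570

14684570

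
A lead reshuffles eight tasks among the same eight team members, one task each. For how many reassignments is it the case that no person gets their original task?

14833

Use !n = (n-1)(!(n-1) + !(n-2)).
!8 = 7·(1854 + 265) = 7·2119 = 14833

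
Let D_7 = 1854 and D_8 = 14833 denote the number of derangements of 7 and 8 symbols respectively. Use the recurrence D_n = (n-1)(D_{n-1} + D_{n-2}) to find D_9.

133496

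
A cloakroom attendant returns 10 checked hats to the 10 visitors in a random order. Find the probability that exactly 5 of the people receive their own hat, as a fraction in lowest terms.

11/3600

Favorable outcomes: C(10,5)·!5 = 252·44 = 11088.
Total outcomes: 10! = 3628800.
Probability = 11088/3628800 = 11/3600.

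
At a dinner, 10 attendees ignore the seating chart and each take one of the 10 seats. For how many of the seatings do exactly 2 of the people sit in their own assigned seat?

Pick the 2 fixed positions: C(10,2) = 45 ways.
The other 8 form a derangement: !8 = 14833.
Total: 45 × 14833 = 667485.

667485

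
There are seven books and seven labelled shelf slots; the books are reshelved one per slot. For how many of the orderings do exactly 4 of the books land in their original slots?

Pick the 4 fixed positions: C(7,4) = 35 ways.
The remaining 3 must be deranged: !3 = 2.
Total: 35 × 2 = 70.

70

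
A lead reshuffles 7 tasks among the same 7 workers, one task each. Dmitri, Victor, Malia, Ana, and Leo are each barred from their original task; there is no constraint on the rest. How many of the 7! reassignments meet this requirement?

2428

Inclusion-exclusion on the 5 forbidden self-matches:
Σ_{j=0}^{5} (-1)^j C(5,j)(7-j)!
= C(5,0)·7! - C(5,1)·6! + C(5,2)·5! - C(5,3)·4! + C(5,4)·3! - C(5,5)·2!
= 5040 - 3600 + 1200 - 240 + 30 - 2
= 2428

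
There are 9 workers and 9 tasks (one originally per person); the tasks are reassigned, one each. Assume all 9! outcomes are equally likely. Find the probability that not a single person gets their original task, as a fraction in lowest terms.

16687/45360

Favorable outcomes: !9 = 133496.
Total outcomes: 9! = 362880.
Probability = 133496/362880 = 16687/45360.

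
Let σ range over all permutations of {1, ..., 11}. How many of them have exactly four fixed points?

611820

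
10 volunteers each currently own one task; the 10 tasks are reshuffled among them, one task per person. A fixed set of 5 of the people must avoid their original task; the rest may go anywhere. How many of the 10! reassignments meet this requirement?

Let A_j be the event that the j-th constrained one is fixed. By inclusion-exclusion over the 5 events:
Σ_{j=0}^{5} (-1)^j C(5,j)(10-j)!
= C(5,0)·10! - C(5,1)·9! + C(5,2)·8! - C(5,3)·7! + C(5,4)·6! - C(5,5)·5!
= 3628800 - 1814400 + 403200 - 50400 + 3600 - 120
= 2170680

2170680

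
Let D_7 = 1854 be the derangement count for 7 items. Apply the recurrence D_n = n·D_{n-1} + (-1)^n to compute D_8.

14833

D_8 = 8·1854 + 1 = 14833.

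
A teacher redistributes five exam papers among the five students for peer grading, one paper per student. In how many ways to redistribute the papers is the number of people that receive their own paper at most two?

109

Sum C(5,i)·!(5-i) for i = 0..2:
  i=0: C(5,0)·!5 = 1·44 = 44
  i=1: C(5,1)·!4 = 5·9 = 45
  i=2: C(5,2)·!3 = 10·2 = 20
Total = 109.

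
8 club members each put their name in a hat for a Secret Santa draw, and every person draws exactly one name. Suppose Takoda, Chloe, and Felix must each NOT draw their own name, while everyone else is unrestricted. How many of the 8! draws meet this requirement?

27240

Inclusion-exclusion on the 3 forbidden self-matches:
Σ_{j=0}^{3} (-1)^j C(3,j)(8-j)!
= C(3,0)·8! - C(3,1)·7! + C(3,2)·6! - C(3,3)·5!
= 40320 - 15120 + 2160 - 120
= 27240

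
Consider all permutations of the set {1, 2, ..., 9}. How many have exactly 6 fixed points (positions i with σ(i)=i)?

Pick the 6 fixed positions: C(9,6) = 84 ways.
The remaining 3 must be deranged: !3 = 2.
Total: 84 × 2 = 168.

168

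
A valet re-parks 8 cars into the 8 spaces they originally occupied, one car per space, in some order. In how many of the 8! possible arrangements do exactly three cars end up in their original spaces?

2464

Choose which 3 of the 8 are fixed: C(8,3) = 56.
The remaining 5 must be deranged: !5 = 44.
Total: 56 × 44 = 2464.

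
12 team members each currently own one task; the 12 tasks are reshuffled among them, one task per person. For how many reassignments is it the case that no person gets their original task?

Recurrence: !12 = 12·!11 + (-1)^12.
!12 = 12·14684570 + 1 = 176214841

176214841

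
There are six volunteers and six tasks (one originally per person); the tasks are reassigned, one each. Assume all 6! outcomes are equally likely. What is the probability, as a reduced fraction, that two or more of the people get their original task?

191/720

Favorable outcomes: Σ_{i≥2} C(6,i)·!(6-i) = 15·9 + 20·2 + 15·1 + 6·0 + 1·1 = 191.
Total outcomes: 6! = 720.
Probability = 191/720 = 191/720.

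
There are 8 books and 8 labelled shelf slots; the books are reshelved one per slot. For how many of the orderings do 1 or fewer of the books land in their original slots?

# with exactly i fixed is C(8,i)·!(8-i); sum over i=0..1:
  i=0: C(8,0)·!8 = 1·14833 = 14833
  i=1: C(8,1)·!7 = 8·1854 = 14832
Total = 29665.

29665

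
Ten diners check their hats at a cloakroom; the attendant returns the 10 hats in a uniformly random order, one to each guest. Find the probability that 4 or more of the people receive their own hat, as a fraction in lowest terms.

34457/1814400

Favorable outcomes: Σ_{i≥4} C(10,i)·!(10-i) = 210·265 + 252·44 + 210·9 + 120·2 + 45·1 + 10·0 + 1·1 = 68914.
Total outcomes: 10! = 3628800.
Probability = 68914/3628800 = 34457/1814400.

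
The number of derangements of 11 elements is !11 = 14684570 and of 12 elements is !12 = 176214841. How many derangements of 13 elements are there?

!13 = (13-1)·(!12 + !11) = 12·(176214841 + 14684570) = 12·190899411 = 2290792932.

2290792932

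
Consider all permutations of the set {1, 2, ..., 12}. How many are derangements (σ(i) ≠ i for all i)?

176214841

!12 is the nearest integer to 12!/e.
12! = 479001600, and 479001600/e ≈ 176214840.93, so !12 = 176214841.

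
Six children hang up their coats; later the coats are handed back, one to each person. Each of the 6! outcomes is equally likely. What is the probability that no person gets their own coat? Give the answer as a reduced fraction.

53/144

Favorable outcomes: !6 = 265.
Total outcomes: 6! = 720.
Probability = 265/720 = 53/144.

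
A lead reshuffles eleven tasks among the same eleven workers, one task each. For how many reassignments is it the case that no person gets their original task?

14684570

The number of derangements of 11 is !11 = Σ_{k=0}^{11} (-1)^k·11!/k!
= 11! - 11!/1! + 11!/2! - 11!/3! + 11!/4! - 11!/5! + 11!/6! - 11!/7! + 11!/8! - 11!/9! + 11!/10! - 11!/11!
= 39916800 - 39916800 + 19958400 - 6652800 + 1663200 - 332640 + 55440 - 7920 + 990 - 110 + 11 - 1
= 14684570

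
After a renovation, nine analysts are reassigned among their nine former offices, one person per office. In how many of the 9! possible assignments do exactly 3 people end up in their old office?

Choose which 3 of the 9 are fixed: C(9,3) = 84.
The remaining 6 must be deranged: !6 = 265.
Total: 84 × 265 = 22260.

22260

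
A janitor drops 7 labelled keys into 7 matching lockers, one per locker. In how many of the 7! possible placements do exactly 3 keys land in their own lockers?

315

Choose which 3 of the 7 are fixed: C(7,3) = 35.
The remaining 4 must be deranged: !4 = 9.
Total: 35 × 9 = 315.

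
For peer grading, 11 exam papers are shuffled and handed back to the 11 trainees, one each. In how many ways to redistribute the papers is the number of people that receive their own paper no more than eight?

# with exactly i fixed is C(11,i)·!(11-i); sum over i=0..8:
  i=0: C(11,0)·!11 = 1·14684570 = 14684570
  i=1: C(11,1)·!10 = 11·1334961 = 14684571
  i=2: C(11,2)·!9 = 55·133496 = 7342280
  i=3: C(11,3)·!8 = 165·14833 = 2447445
  i=4: C(11,4)·!7 = 330·1854 = 611820
  i=5: C(11,5)·!6 = 462·265 = 122430
  i=6: C(11,6)·!5 = 462·44 = 20328
  i=7: C(11,7)·!4 = 330·9 = 2970
  i=8: C(11,8)·!3 = 165·2 = 330
Total = 39916744.

39916744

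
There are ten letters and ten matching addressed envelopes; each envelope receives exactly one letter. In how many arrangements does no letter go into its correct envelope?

1334961

By inclusion-exclusion, !10 = Σ (-1)^k · 10!/k! for k=0..10
= 10! - 10!/1! + 10!/2! - 10!/3! + 10!/4! - 10!/5! + 10!/6! - 10!/7! + 10!/8! - 10!/9! + 10!/10!
= 3628800 - 3628800 + 1814400 - 604800 + 151200 - 30240 + 5040 - 720 + 90 - 10 + 1
= 1334961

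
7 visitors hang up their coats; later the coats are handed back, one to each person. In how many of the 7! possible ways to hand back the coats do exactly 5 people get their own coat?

21

Pick the 5 fixed positions: C(7,5) = 21 ways.
The remaining 2 must be deranged: !2 = 1.
Total: 21 × 1 = 21.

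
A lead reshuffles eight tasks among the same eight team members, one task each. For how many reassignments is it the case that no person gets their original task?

Use !n = n·!(n-1) + (-1)^n.
!8 = 8·1854 + 1 = 14833

14833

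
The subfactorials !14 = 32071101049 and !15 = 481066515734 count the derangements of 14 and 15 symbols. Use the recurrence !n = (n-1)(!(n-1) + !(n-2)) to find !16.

!16 = (16-1)·(!15 + !14) = 15·(481066515734 + 32071101049) = 15·513137616783 = 7697064251745.

7697064251745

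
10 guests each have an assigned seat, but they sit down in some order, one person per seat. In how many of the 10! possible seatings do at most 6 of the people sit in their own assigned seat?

3628514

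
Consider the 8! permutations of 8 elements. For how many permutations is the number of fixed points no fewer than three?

3235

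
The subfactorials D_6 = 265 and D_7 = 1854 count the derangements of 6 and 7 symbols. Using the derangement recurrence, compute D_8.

14833

D_8 = (8-1)·(D_7 + D_6) = 7·(1854 + 265) = 7·2119 = 14833.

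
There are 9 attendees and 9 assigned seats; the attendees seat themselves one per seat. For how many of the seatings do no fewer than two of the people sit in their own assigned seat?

95887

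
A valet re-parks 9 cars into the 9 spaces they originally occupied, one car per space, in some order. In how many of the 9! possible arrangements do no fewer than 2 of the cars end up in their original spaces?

# with exactly i fixed is C(9,i)·!(9-i); sum over i=2..9:
  i=2: C(9,2)·!7 = 36·1854 = 66744
  i=3: C(9,3)·!6 = 84·265 = 22260
  i=4: C(9,4)·!5 = 126·44 = 5544
  i=5: C(9,5)·!4 = 126·9 = 1134
  i=6: C(9,6)·!3 = 84·2 = 168
  i=7: C(9,7)·!2 = 36·1 = 36
  i=8: C(9,8)·!1 = 9·0 = 0
  i=9: C(9,9)·!0 = 1·1 = 1
Total = 95887.

95887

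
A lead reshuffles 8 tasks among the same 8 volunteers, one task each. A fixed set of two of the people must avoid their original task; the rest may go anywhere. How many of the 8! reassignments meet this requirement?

30960

Inclusion-exclusion on the 2 forbidden self-matches:
Σ_{j=0}^{2} (-1)^j C(2,j)(8-j)!
= C(2,0)·8! - C(2,1)·7! + C(2,2)·6!
= 40320 - 10080 + 720
= 30960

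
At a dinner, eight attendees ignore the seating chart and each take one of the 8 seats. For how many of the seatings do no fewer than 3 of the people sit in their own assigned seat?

3235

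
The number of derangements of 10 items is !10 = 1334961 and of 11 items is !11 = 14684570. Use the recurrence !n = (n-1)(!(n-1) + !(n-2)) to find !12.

176214841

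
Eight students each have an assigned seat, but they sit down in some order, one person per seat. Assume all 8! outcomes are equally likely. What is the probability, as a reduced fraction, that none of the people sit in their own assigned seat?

Favorable outcomes: !8 = 14833.
Total outcomes: 8! = 40320.
Probability = 14833/40320 = 2119/5760.

2119/5760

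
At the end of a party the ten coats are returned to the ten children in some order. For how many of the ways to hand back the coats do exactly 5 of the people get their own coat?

Pick the 5 fixed positions: C(10,5) = 252 ways.
The other 5 form a derangement: !5 = 44.
Total: 252 × 44 = 11088.

11088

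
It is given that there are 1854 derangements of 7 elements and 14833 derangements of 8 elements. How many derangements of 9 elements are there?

!9 = (9-1)·(!8 + !7) = 8·(14833 + 1854) = 8·16687 = 133496.

133496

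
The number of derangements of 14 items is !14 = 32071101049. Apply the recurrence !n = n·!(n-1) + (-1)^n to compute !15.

481066515734

!15 = 15·32071101049 - 1 = 481066515734.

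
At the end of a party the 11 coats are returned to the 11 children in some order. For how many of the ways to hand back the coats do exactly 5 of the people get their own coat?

122430

Choose which 5 of the 11 are fixed: C(11,5) = 462.
The remaining 6 must be deranged: !6 = 265.
Total: 462 × 265 = 122430.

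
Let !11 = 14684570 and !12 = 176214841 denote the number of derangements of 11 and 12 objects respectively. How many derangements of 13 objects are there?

2290792932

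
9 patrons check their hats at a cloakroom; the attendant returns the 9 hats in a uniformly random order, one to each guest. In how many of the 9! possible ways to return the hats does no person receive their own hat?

133496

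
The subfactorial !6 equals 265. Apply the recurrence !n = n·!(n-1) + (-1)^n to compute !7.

!7 = 7·265 - 1 = 1854.

1854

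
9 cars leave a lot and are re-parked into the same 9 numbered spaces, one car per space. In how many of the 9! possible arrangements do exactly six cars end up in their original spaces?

168

Pick the 6 fixed positions: C(9,6) = 84 ways.
The other 3 form a derangement: !3 = 2.
Total: 84 × 2 = 168.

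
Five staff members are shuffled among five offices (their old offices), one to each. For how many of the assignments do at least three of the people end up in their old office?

11

# with exactly i fixed is C(5,i)·!(5-i); sum over i=3..5:
  i=3: C(5,3)·!2 = 10·1 = 10
  i=4: C(5,4)·!1 = 5·0 = 0
  i=5: C(5,5)·!0 = 1·1 = 1
Total = 11.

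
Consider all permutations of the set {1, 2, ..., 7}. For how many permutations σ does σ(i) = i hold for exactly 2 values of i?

Choose which 2 of the 7 are fixed: C(7,2) = 21.
The remaining 5 must be deranged: !5 = 44.
Total: 21 × 44 = 924.

924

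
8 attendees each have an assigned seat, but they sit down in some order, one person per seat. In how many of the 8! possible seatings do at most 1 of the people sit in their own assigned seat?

# with exactly i fixed is C(8,i)·!(8-i); sum over i=0..1:
  i=0: C(8,0)·!8 = 1·14833 = 14833
  i=1: C(8,1)·!7 = 8·1854 = 14832
Total = 29665.

29665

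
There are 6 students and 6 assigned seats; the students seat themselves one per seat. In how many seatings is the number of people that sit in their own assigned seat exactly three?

40

Choose which 3 of the 6 are fixed: C(6,3) = 20.
The remaining 3 must be deranged: !3 = 2.
Total: 20 × 2 = 40.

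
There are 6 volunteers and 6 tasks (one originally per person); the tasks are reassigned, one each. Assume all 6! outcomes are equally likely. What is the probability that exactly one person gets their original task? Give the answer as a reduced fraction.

Favorable outcomes: C(6,1)·!5 = 6·44 = 264.
Total outcomes: 6! = 720.
Probability = 264/720 = 11/30.

11/30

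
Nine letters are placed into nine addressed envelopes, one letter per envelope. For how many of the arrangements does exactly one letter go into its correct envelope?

Pick the single fixed position: C(9,1) = 9 ways.
The remaining 8 must be deranged: !8 = 14833.
Total: 9 × 14833 = 133497.

133497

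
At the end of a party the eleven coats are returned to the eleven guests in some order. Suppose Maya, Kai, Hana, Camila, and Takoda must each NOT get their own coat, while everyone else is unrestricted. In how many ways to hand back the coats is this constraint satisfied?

25022880

Inclusion-exclusion on the 5 forbidden self-matches:
Σ_{j=0}^{5} (-1)^j C(5,j)(11-j)!
= C(5,0)·11! - C(5,1)·10! + C(5,2)·9! - C(5,3)·8! + C(5,4)·7! - C(5,5)·6!
= 39916800 - 18144000 + 3628800 - 403200 + 25200 - 720
= 25022880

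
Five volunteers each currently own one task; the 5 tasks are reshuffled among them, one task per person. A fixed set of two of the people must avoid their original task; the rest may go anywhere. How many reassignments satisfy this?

78

Let A_j be the event that the j-th constrained one is fixed. By inclusion-exclusion over the 2 events:
Σ_{j=0}^{2} (-1)^j C(2,j)(5-j)!
= C(2,0)·5! - C(2,1)·4! + C(2,2)·3!
= 120 - 48 + 6
= 78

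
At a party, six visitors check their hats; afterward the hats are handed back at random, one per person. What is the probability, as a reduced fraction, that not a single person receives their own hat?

53/144

Favorable outcomes: !6 = 265.
Total outcomes: 6! = 720.
Probability = 265/720 = 53/144.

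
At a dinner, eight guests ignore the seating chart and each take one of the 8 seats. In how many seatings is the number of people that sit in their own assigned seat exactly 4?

Choose which 4 of the 8 are fixed: C(8,4) = 70.
The remaining 4 must be deranged: !4 = 9.
Total: 70 × 9 = 630.

630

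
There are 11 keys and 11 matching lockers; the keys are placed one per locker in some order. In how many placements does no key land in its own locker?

!11 = 11! · Σ_{k=0}^{11} (-1)^k/k!
= 11! - 11!/1! + 11!/2! - 11!/3! + 11!/4! - 11!/5! + 11!/6! - 11!/7! + 11!/8! - 11!/9! + 11!/10! - 11!/11!
= 39916800 - 39916800 + 19958400 - 6652800 + 1663200 - 332640 + 55440 - 7920 + 990 - 110 + 11 - 1
= 14684570

14684570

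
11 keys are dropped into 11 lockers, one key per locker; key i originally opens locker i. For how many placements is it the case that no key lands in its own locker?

14684570

The subfactorial !11 = [11!/e] (nearest integer).
11! = 39916800, and 39916800/e ≈ 14684570.08, so !11 = 14684570.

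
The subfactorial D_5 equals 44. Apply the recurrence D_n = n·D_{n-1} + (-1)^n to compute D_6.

265

D_6 = 6·44 + 1 = 265.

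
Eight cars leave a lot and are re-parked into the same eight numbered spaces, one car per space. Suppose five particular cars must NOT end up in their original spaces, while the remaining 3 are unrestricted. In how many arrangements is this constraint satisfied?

Let A_j be the event that the j-th constrained one is fixed. By inclusion-exclusion over the 5 events:
Σ_{j=0}^{5} (-1)^j C(5,j)(8-j)!
= C(5,0)·8! - C(5,1)·7! + C(5,2)·6! - C(5,3)·5! + C(5,4)·4! - C(5,5)·3!
= 40320 - 25200 + 7200 - 1200 + 120 - 6
= 21234

21234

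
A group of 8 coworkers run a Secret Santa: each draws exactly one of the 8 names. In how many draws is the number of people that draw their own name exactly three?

Choose which 3 of the 8 are fixed: C(8,3) = 56.
The remaining 5 must be deranged: !5 = 44.
Total: 56 × 44 = 2464.

2464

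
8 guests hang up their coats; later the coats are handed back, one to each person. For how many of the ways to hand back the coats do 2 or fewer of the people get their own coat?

# with exactly i fixed is C(8,i)·!(8-i); sum over i=0..2:
  i=0: C(8,0)·!8 = 1·14833 = 14833
  i=1: C(8,1)·!7 = 8·1854 = 14832
  i=2: C(8,2)·!6 = 28·265 = 7420
Total = 37085.

37085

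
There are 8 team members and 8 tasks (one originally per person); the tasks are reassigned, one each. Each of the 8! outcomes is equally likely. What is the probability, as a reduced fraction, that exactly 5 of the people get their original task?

Favorable outcomes: C(8,5)·!3 = 56·2 = 112.
Total outcomes: 8! = 40320.
Probability = 112/40320 = 1/360.

1/360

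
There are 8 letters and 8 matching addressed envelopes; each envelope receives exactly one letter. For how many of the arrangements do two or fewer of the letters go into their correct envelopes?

Sum C(8,i)·!(8-i) for i = 0..2:
  i=0: C(8,0)·!8 = 1·14833 = 14833
  i=1: C(8,1)·!7 = 8·1854 = 14832
  i=2: C(8,2)·!6 = 28·265 = 7420
Total = 37085.

37085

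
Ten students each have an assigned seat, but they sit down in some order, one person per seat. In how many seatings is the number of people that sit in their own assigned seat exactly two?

Pick the 2 fixed positions: C(10,2) = 45 ways.
The other 8 form a derangement: !8 = 14833.
Total: 45 × 14833 = 667485.

667485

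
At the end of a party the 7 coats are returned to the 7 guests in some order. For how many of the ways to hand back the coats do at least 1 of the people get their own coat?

3186

Sum C(7,i)·!(7-i) for i = 1..7:
  i=1: C(7,1)·!6 = 7·265 = 1855
  i=2: C(7,2)·!5 = 21·44 = 924
  i=3: C(7,3)·!4 = 35·9 = 315
  i=4: C(7,4)·!3 = 35·2 = 70
  i=5: C(7,5)·!2 = 21·1 = 21
  i=6: C(7,6)·!1 = 7·0 = 0
  i=7: C(7,7)·!0 = 1·1 = 1
Total = 3186.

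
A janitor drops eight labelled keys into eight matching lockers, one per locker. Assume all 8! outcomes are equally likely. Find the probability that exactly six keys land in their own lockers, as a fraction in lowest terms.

1/1440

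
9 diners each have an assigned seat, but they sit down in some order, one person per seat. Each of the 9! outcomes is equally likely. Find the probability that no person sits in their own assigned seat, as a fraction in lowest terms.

16687/45360

Favorable outcomes: !9 = 133496.
Total outcomes: 9! = 362880.
Probability = 133496/362880 = 16687/45360.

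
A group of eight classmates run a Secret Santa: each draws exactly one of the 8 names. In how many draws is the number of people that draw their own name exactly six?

28

Pick the 6 fixed positions: C(8,6) = 28 ways.
The remaining 2 must be deranged: !2 = 1.
Total: 28 × 1 = 28.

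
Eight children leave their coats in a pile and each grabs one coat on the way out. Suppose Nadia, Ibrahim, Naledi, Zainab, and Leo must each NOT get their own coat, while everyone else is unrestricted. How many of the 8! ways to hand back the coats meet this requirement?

21234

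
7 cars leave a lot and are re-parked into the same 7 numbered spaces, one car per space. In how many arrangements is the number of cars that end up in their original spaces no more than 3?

Sum C(7,i)·!(7-i) for i = 0..3:
  i=0: C(7,0)·!7 = 1·1854 = 1854
  i=1: C(7,1)·!6 = 7·265 = 1855
  i=2: C(7,2)·!5 = 21·44 = 924
  i=3: C(7,3)·!4 = 35·9 = 315
Total = 4948.

4948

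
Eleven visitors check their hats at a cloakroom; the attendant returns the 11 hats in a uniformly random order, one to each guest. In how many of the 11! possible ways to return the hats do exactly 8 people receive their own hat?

Pick the 8 fixed positions: C(11,8) = 165 ways.
The remaining 3 must be deranged: !3 = 2.
Total: 165 × 2 = 330.

330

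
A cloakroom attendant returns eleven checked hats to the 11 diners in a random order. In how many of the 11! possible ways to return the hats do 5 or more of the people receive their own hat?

Sum C(11,i)·!(11-i) for i = 5..11:
  i=5: C(11,5)·!6 = 462·265 = 122430
  i=6: C(11,6)·!5 = 462·44 = 20328
  i=7: C(11,7)·!4 = 330·9 = 2970
  i=8: C(11,8)·!3 = 165·2 = 330
  i=9: C(11,9)·!2 = 55·1 = 55
  i=10: C(11,10)·!1 = 11·0 = 0
  i=11: C(11,11)·!0 = 1·1 = 1
Total = 146114.

146114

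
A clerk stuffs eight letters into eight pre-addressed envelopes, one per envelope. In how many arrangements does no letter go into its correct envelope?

14833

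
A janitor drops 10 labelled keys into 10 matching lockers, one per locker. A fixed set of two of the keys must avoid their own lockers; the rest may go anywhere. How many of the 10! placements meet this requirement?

Inclusion-exclusion on the 2 forbidden self-matches:
Σ_{j=0}^{2} (-1)^j C(2,j)(10-j)!
= C(2,0)·10! - C(2,1)·9! + C(2,2)·8!
= 3628800 - 725760 + 40320
= 2943360

2943360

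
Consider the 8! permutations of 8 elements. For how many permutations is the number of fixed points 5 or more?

141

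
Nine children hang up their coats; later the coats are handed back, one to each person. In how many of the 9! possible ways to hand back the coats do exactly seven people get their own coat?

36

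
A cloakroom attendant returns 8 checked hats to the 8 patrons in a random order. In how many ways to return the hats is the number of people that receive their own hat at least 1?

25487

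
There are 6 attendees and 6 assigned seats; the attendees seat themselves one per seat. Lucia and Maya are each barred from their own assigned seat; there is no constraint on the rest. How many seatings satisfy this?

Let A_j be the event that the j-th constrained one is fixed. By inclusion-exclusion over the 2 events:
Σ_{j=0}^{2} (-1)^j C(2,j)(6-j)!
= C(2,0)·6! - C(2,1)·5! + C(2,2)·4!
= 720 - 240 + 24
= 504

504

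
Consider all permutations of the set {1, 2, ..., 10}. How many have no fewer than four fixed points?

68914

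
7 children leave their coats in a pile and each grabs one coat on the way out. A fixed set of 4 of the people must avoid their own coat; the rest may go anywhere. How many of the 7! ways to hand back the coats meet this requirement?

2790

Let A_j be the event that the j-th constrained one is fixed. By inclusion-exclusion over the 4 events:
Σ_{j=0}^{4} (-1)^j C(4,j)(7-j)!
= C(4,0)·7! - C(4,1)·6! + C(4,2)·5! - C(4,3)·4! + C(4,4)·3!
= 5040 - 2880 + 720 - 96 + 6
= 2790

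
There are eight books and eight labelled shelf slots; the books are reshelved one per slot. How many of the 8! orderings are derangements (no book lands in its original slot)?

14833

!8 is the nearest integer to 8!/e.
8! = 40320, and 40320/e ≈ 14832.90, so !8 = 14833.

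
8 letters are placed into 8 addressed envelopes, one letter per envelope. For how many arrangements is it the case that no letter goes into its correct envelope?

14833

Recurrence: !8 = 8·!7 + (-1)^8.
!8 = 8·1854 + 1 = 14833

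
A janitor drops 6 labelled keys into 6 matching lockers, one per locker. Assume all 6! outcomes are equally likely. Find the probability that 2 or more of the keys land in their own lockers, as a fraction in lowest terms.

Favorable outcomes: Σ_{i≥2} C(6,i)·!(6-i) = 15·9 + 20·2 + 15·1 + 6·0 + 1·1 = 191.
Total outcomes: 6! = 720.
Probability = 191/720 = 191/720.

191/720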